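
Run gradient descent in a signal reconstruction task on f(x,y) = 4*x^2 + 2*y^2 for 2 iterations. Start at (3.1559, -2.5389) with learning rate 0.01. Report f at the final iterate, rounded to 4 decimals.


Gradient descent on f(x,y) = 4*x^2 + 2*y^2.
Starting point: (3.1559, -2.5389), alpha = 0.01
Step 1: grad_x = 2*4*3.1559 = 25.2472, grad_y = 2*2*-2.5389 = -10.1556
  x_1 = 3.1559 - 0.01*25.2472 = 2.9034
  y_1 = -2.5389 - 0.01*-10.1556 = -2.4373
Step 2: grad_x = 2*4*2.9034 = 23.2274, grad_y = 2*2*-2.4373 = -9.7494
  x_2 = 2.9034 - 0.01*23.2274 = 2.6712
  y_2 = -2.4373 - 0.01*-9.7494 = -2.3399
f(2.6712, -2.3399) = 4*2.6712^2 + 2*(-2.3399)^2 = 39.49


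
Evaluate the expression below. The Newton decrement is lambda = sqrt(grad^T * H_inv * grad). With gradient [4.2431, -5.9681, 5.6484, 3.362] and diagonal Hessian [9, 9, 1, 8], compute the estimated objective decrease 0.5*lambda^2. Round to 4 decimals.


Step 1: H is diagonal, so H^(-1) * g = [0.4715, -0.6631, 5.6484, 0.4203].
Step 2: g^T H^(-1) g = sum_i g_i^2 / H_ii
  = (4.2431)^2/9 + (-5.9681)^2/9 + (5.6484)^2/1 + (3.362)^2/8
  = 2.0004 + 3.9576 + 31.9044 + 1.4129 = 39.2753
Step 3: Objective decrease = 0.5 * g^T H^(-1) g = 19.6377


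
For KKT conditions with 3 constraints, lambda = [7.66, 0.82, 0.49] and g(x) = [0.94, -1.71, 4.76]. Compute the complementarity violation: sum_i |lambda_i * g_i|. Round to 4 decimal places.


KKT complementary slackness check:
lambda_1 * g_1 = 7.66 * 0.94 = 7.2004
lambda_2 * g_2 = 0.82 * -1.71 = -1.4022
lambda_3 * g_3 = 0.49 * 4.76 = 2.3324
Total violation = 7.2004 + 1.4022 + 2.3324 = 10.935


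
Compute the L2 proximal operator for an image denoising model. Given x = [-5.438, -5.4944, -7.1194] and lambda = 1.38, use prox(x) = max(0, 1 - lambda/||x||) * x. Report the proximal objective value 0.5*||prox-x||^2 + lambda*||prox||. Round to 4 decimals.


Step 1: Compute ||x||.
||x|| = 10.5093
Step 2: Compute scaling factor.
scale = max(0, 1 - 1.38/10.5093) = 0.8687
Step 3: prox(x) = [-4.7239, -4.7729, -6.1845]
||prox(x)|| = 9.1293
Step 4: Proximal objective.
0.5*||prox-x||^2 = 0.9522
lambda*||prox|| = 12.5984
Total = 13.5507


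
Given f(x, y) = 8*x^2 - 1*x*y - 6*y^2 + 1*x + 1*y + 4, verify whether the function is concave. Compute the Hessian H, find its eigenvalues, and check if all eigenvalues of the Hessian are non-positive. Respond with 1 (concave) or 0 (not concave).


The Hessian of f(x,y) = 8*x^2 - 1*x*y - 6*y^2 + 1*x + 1*y + 4 is:
H = [[16, -1], [-1, -12]]
Trace = 16 - 12 = 4
Determinant = 16*-12 - (-1)^2 = -193
Discriminant = (4)^2 - 4*-193 = 788.0
Eigenvalues: lambda_1 = -12.0357, lambda_2 = 16.0357
The function is not concave.

0


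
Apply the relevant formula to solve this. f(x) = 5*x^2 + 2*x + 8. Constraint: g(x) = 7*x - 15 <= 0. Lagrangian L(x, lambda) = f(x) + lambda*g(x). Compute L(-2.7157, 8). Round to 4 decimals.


Step 1: Evaluate f(x).
f(-2.7157) = 5*(-2.7157)^2 + 2*(-2.7157) + 8 = 39.4437
Step 2: Evaluate g(x).
g(-2.7157) = 7*-2.7157 - 15 = -34.0099
Step 3: Compute Lagrangian.
L = 39.4437 + 8*-34.0099 = -232.6355


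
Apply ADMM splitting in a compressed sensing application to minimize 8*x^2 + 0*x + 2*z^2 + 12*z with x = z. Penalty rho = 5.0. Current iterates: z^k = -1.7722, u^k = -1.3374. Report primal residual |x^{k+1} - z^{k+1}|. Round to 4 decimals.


ADMM iteration with rho = 5.0, z^k = -1.7722, u^k = -1.3374
Step 1: x-update.
Minimize 8*x^2 + 0*x + (5.0/2)*(x + 1.7722 - 1.3374)^2
FOC: (2*8 + 5.0)*x = 0 + 5.0*(-1.7722 + 1.3374)
x^{k+1} = -0.1035
Step 2: z-update.
Minimize 2*z^2 + 12*z + (5.0/2)*(-0.1035 - z - 1.3374)^2
FOC: (2*2 + 5.0)*z = -12 + 5.0*(-0.1035 - 1.3374)
z^{k+1} = -2.1338
Step 3: u-update.
u^{k+1} = -1.3374 - 0.1035 + 2.1338 = 0.6929
Step 4: Primal residual = |-0.1035 + 2.1338| = 2.0303


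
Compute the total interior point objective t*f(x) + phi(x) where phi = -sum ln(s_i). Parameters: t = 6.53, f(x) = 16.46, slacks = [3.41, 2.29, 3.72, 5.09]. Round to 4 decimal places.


Step 1: Compute log-barrier.
ln values: [1.2267, 0.8286, 1.3137, 1.6273]
phi = -(1.2267 + 0.8286 + 1.3137 + 1.6273) = -4.9963
Step 2: Compute augmented objective.
t*f(x) = 6.53*16.46 = 107.4838
Total = 107.4838 - 4.9963 = 102.4875


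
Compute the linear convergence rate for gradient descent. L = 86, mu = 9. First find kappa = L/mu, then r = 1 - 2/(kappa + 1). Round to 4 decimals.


Step 1: Compute the condition number.
kappa = L/mu = 86/9 = 9.5556
Step 2: Compute the convergence rate.
r = 1 - 2/(kappa + 1) = 1 - 2*mu/(L + mu) = (L - mu)/(L + mu) = 77/95 = 0.8105


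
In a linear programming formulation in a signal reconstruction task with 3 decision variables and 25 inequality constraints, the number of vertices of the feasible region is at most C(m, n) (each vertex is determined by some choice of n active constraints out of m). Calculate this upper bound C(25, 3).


Each vertex corresponds to some choice of n active constraints out of m, so the number of vertices is at most C(m, n) = m! / (n!(m-n)!).
m = 25, n = 3
Numerator: 25 * 24 * 23
Denominator: 3! = 6
C(25, 3) = 2300


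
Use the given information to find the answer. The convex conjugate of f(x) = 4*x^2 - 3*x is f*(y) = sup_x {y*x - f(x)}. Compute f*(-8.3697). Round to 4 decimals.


f*(y) = sup_x {y*x - a*x^2 - b*x} = sup_x {(y-b)*x - a*x^2}
FOC: (y - b) - 2a*x = 0 => x* = (y - b)/(2a)
x* = (-8.3697 + 3)/(2*4) = -0.6712
f*(-8.3697) = (y-b)^2/(4a) = (-8.3697 + 3)^2/(4*4)
= 28.8337/16 = 1.8021


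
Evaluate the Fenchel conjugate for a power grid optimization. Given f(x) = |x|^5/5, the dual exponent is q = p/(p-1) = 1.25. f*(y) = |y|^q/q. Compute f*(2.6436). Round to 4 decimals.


The conjugate exponent q satisfies 1/p + 1/q = 1.
p = 5, so q = 5/(5 - 1) = 1.25
|y|^q = 2.6436^1.25 = 3.3709
f*(2.6436) = 3.3709 / 1.25 = 2.6967


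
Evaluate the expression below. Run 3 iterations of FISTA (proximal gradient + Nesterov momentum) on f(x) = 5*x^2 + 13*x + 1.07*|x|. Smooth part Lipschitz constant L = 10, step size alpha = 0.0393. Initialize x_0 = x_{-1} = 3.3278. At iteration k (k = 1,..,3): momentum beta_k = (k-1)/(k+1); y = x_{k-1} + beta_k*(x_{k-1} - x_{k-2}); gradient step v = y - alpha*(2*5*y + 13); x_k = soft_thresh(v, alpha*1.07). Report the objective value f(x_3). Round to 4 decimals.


FISTA on f(x) = 5*x^2 + 13*x + 1.07*|x|
L = 10, alpha = 0.0393
Iteration 1: beta = 0.0, y = 3.3278 + 0.0*(3.3278 - 3.3278) = 3.3278
  grad(y) = 46.278, v = y - alpha*grad = 1.5091
  prox(v) = soft_thresh(1.5091, 0.0421) = 1.467
Iteration 2: beta = 0.3333, y = 1.467 + 0.3333*(1.467 - 3.3278) = 0.8468
  grad(y) = 21.4676, v = y - alpha*grad = 0.0031
  prox(v) = soft_thresh(0.0031, 0.0421) = 0.0
Iteration 3: beta = 0.5, y = 0.0 + 0.5*(0.0 - 1.467) = -0.7335
  grad(y) = 5.6649, v = y - alpha*grad = -0.9561
  prox(v) = soft_thresh(-0.9561, 0.0421) = -0.9141
f(x_3) = 5*(-0.9141)^2 + 13*(-0.9141) + 1.07*|-0.9141| = -6.7273


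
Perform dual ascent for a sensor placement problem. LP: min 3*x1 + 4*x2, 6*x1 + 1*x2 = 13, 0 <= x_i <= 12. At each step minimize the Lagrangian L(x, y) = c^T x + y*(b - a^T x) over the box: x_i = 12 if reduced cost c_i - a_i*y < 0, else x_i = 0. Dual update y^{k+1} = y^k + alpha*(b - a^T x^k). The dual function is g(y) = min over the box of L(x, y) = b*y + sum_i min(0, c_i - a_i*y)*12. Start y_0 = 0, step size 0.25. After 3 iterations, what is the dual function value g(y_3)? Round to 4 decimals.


Dual ascent for LP: min 3*x1 + 4*x2, 6*x1 + 1*x2 = 13, 0 <= x_i <= 12
Step 1: y^k = 0.0, reduced costs: (3.0, 4.0)
  x^k = (0.0, 0.0), subgradient = b - a^T x = 13.0
  y^{k+1} = 0.0 + 0.25*13.0 = 3.25
Step 2: y^k = 3.25, reduced costs: (-16.5, 0.75)
  x^k = (12.0, 0.0), subgradient = b - a^T x = -59.0
  y^{k+1} = 3.25 + 0.25*-59.0 = -11.5
Step 3: y^k = -11.5, reduced costs: (72.0, 15.5)
  x^k = (0.0, 0.0), subgradient = b - a^T x = 13.0
  y^{k+1} = -11.5 + 0.25*13.0 = -8.25
Dual objective at y_3 = -8.25: reduced costs (52.5, 12.25), box minimizer x = (0.0, 0.0)
g(y_3) = b*y + (c1 - a1*y)*x1 + (c2 - a2*y)*x2 = 13*(-8.25) + 52.5*0.0 + 12.25*0.0 = -107.25 + 0.0 + 0.0 = -107.25


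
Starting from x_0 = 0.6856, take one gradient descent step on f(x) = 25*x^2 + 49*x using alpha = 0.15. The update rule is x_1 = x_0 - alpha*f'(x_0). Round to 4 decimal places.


We compute the gradient at x_0 and apply the update.
f'(x) = 50*x + 49
f'(0.6856) = 50*0.6856 + 49 = 83.28
x_1 = 0.6856 - 0.15*83.28 = -11.8064


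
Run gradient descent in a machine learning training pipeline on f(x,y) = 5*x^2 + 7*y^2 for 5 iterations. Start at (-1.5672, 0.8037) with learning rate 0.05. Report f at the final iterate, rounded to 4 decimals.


Gradient descent on f(x,y) = 5*x^2 + 7*y^2.
Starting point: (-1.5672, 0.8037), alpha = 0.05
Step 1: grad_x = 2*5*-1.5672 = -15.672, grad_y = 2*7*0.8037 = 11.2518
  x_1 = -1.5672 - 0.05*-15.672 = -0.7836
  y_1 = 0.8037 - 0.05*11.2518 = 0.2411
Step 2: grad_x = 2*5*-0.7836 = -7.836, grad_y = 2*7*0.2411 = 3.3755
  x_2 = -0.7836 - 0.05*-7.836 = -0.3918
  y_2 = 0.2411 - 0.05*3.3755 = 0.0723
Step 3: grad_x = 2*5*-0.3918 = -3.918, grad_y = 2*7*0.0723 = 1.0127
  x_3 = -0.3918 - 0.05*-3.918 = -0.1959
  y_3 = 0.0723 - 0.05*1.0127 = 0.0217
Step 4: grad_x = 2*5*-0.1959 = -1.959, grad_y = 2*7*0.0217 = 0.3038
  x_4 = -0.1959 - 0.05*-1.959 = -0.098
  y_4 = 0.0217 - 0.05*0.3038 = 0.0065
Step 5: grad_x = 2*5*-0.098 = -0.9795, grad_y = 2*7*0.0065 = 0.0911
  x_5 = -0.098 - 0.05*-0.9795 = -0.049
  y_5 = 0.0065 - 0.05*0.0911 = 0.002
f(-0.049, 0.002) = 5*(-0.049)^2 + 7*0.002^2 = 0.012


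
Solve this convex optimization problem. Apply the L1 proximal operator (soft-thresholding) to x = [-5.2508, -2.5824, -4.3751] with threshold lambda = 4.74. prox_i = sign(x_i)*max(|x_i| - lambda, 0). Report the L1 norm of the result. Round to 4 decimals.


Soft-thresholding with lambda = 4.74:
prox(-5.2508) = sign(-5.2508)*max(|-5.2508| - 4.74, 0) = -0.5108
prox(-2.5824) = sign(-2.5824)*max(|-2.5824| - 4.74, 0) = 0.0
prox(-4.3751) = sign(-4.3751)*max(|-4.3751| - 4.74, 0) = 0.0
prox(x) = [-0.5108, 0.0, 0.0]
||prox(x)||_1 = 0.5108 + 0.0 + 0.0 = 0.5108


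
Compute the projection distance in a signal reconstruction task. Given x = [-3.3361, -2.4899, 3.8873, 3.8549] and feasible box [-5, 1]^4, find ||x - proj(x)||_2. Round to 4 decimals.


Project each component onto [-5, 1].
clip(-3.3361) = -3.3361, clip(-2.4899) = -2.4899, clip(3.8873) = 1.0, clip(3.8549) = 1.0
Projection = [-3.3361, -2.4899, 1.0, 1.0]
Squared diffs: [0.0, 0.0, 8.3365, 8.1505]
Distance = sqrt(16.487) = 4.0604


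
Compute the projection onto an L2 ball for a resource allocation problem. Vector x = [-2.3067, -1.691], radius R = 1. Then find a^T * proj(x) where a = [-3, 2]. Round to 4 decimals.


Step 1: Compute ||x|| (intermediates to 6 decimals).
||x|| = sqrt((-2.3067)^2 + (-1.691)^2) = 2.86013
Step 2: Project.
Since ||x|| > R, scale = R/||x|| = 1/2.86013 = 0.349634, proj(x) = scale * x
proj(x) = [-0.806501, -0.591231]
Step 3: Dot product.
a^T * proj(x) = -3*(-0.806501) + 2*(-0.591231) = 1.237


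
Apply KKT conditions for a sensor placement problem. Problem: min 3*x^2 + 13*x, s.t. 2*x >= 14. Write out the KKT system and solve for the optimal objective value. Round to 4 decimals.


Step 1: Try lambda = 0 (constraint inactive).
x_unc = -13/(2*3) = -2.1667
Check: 2*-2.1667 = -4.3334 < 14 -- violated!
Step 2: Constraint must be active: 2*x = 14
x* = 14/2 = 7.0
lambda = (2*3*7.0 + 13)/2 = 27.5
Step 3: Compute optimal value.
f(x*) = 3*7.0^2 + 13*7.0 = 238.0


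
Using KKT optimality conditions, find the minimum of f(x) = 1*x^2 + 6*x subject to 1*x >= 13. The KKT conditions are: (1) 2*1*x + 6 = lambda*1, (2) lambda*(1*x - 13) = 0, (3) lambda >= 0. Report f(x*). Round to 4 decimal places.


Step 1: Try lambda = 0 (constraint inactive).
x_unc = -6/(2*1) = -3.0
Check: 1*-3.0 = -3.0 < 13 -- violated!
Step 2: Constraint must be active: 1*x = 13
x* = 13/1 = 13.0
lambda = (2*1*13.0 + 6)/1 = 32.0
Step 3: Compute optimal value.
f(x*) = 1*13.0^2 + 6*13.0 = 247.0


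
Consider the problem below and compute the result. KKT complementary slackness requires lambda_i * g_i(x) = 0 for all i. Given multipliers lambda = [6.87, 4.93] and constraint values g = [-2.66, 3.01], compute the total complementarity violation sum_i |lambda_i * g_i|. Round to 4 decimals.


KKT complementary slackness check:
lambda_1 * g_1 = 6.87 * -2.66 = -18.2742
lambda_2 * g_2 = 4.93 * 3.01 = 14.8393
Total violation = 18.2742 + 14.8393 = 33.1135


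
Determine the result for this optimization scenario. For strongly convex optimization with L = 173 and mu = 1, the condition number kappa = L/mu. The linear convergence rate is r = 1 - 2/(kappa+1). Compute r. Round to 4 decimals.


Step 1: Compute the condition number.
kappa = L/mu = 173/1 = 173.0
Step 2: Compute the convergence rate.
r = 1 - 2/(kappa + 1) = 1 - 2*mu/(L + mu) = (L - mu)/(L + mu) = 172/174 = 0.9885


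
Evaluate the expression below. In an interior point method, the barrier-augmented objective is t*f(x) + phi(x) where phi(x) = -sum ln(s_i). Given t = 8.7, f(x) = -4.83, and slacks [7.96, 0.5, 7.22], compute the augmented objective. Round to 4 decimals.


Step 1: Compute log-barrier.
ln values: [2.0744, -0.6931, 1.9769]
phi = -(2.0744 - 0.6931 + 1.9769) = -3.3581
Step 2: Compute augmented objective.
t*f(x) = 8.7*-4.83 = -42.021
Total = -42.021 - 3.3581 = -45.3791


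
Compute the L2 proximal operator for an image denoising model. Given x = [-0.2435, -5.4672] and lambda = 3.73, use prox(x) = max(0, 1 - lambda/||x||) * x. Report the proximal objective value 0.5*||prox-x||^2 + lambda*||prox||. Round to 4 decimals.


Step 1: Compute ||x||.
||x|| = 5.4726
Step 2: Compute scaling factor.
scale = max(0, 1 - 3.73/5.4726) = 0.3184
Step 3: prox(x) = [-0.0775, -1.7409]
||prox(x)|| = 1.7426
Step 4: Proximal objective.
0.5*||prox-x||^2 = 6.9565
lambda*||prox|| = 6.4999
Total = 13.4564


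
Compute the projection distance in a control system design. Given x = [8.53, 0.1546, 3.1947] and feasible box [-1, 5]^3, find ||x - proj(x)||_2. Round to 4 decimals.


Project each component onto [-1, 5].
clip(8.53) = 5.0, clip(0.1546) = 0.1546, clip(3.1947) = 3.1947
Projection = [5.0, 0.1546, 3.1947]
Squared diffs: [12.4609, 0.0, 0.0]
Distance = sqrt(12.4609) = 3.53


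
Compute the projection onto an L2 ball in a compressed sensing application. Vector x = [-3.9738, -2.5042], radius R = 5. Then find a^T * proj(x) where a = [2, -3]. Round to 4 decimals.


Step 1: Compute ||x|| (intermediates to 6 decimals).
||x|| = sqrt((-3.9738)^2 + (-2.5042)^2) = 4.697031
Step 2: Project.
Since ||x|| <= R, proj = x (no scaling needed).
proj(x) = [-3.9738, -2.5042]
Step 3: Dot product.
a^T * proj(x) = 2*(-3.9738) - 3*(-2.5042) = -0.435


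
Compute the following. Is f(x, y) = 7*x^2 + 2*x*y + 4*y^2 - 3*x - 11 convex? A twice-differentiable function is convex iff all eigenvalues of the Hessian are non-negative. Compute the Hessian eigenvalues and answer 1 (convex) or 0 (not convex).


The Hessian of f(x,y) = 7*x^2 + 2*x*y + 4*y^2 - 3*x - 11 is:
H = [[14, 2], [2, 8]]
Trace = 14 + 8 = 22
Determinant = 14*8 - (2)^2 = 108
Discriminant = (22)^2 - 4*108 = 52.0
Eigenvalues: lambda_1 = 7.3944, lambda_2 = 14.6056
The function is convex.

1


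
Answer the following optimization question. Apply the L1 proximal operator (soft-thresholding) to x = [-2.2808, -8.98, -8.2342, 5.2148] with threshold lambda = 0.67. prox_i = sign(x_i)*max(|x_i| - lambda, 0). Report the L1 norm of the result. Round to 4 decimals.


Soft-thresholding with lambda = 0.67:
prox(-2.2808) = sign(-2.2808)*max(|-2.2808| - 0.67, 0) = -1.6108
prox(-8.98) = sign(-8.98)*max(|-8.98| - 0.67, 0) = -8.31
prox(-8.2342) = sign(-8.2342)*max(|-8.2342| - 0.67, 0) = -7.5642
prox(5.2148) = sign(5.2148)*max(|5.2148| - 0.67, 0) = 4.5448
prox(x) = [-1.6108, -8.31, -7.5642, 4.5448]
||prox(x)||_1 = 1.6108 + 8.31 + 7.5642 + 4.5448 = 22.0298


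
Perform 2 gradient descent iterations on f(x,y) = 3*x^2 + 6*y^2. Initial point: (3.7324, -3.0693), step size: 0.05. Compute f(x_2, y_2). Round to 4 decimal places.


Gradient descent on f(x,y) = 3*x^2 + 6*y^2.
Starting point: (3.7324, -3.0693), alpha = 0.05
Step 1: grad_x = 2*3*3.7324 = 22.3944, grad_y = 2*6*-3.0693 = -36.8316
  x_1 = 3.7324 - 0.05*22.3944 = 2.6127
  y_1 = -3.0693 - 0.05*-36.8316 = -1.2277
Step 2: grad_x = 2*3*2.6127 = 15.6761, grad_y = 2*6*-1.2277 = -14.7326
  x_2 = 2.6127 - 0.05*15.6761 = 1.8289
  y_2 = -1.2277 - 0.05*-14.7326 = -0.4911
f(1.8289, -0.4911) = 3*1.8289^2 + 6*(-0.4911)^2 = 11.4814


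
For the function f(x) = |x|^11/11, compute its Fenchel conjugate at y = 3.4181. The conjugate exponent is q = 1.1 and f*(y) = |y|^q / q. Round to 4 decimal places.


The conjugate exponent q satisfies 1/p + 1/q = 1.
p = 11, so q = 11/(11 - 1) = 1.1
|y|^q = 3.4181^1.1 = 3.8651
f*(3.4181) = 3.8651 / 1.1 = 3.5137


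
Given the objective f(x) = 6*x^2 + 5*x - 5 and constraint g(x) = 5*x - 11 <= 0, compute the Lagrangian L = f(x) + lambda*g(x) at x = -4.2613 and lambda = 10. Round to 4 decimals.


Step 1: Evaluate f(x).
f(-4.2613) = 6*(-4.2613)^2 + 5*(-4.2613) - 5 = 82.6456
Step 2: Evaluate g(x).
g(-4.2613) = 5*-4.2613 - 11 = -32.3065
Step 3: Compute Lagrangian.
L = 82.6456 + 10*-32.3065 = -240.4194


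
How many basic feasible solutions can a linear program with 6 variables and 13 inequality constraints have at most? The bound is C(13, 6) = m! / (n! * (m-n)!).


Each vertex corresponds to some choice of n active constraints out of m, so the number of vertices is at most C(m, n) = m! / (n!(m-n)!).
m = 13, n = 6
Numerator: 13 * 12 * 11 * 10 * 9 * 8
Denominator: 6! = 720
C(13, 6) = 1716


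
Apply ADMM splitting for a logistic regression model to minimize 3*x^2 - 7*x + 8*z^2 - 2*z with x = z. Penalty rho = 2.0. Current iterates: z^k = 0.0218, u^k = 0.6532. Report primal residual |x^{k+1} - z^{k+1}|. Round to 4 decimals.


ADMM iteration with rho = 2.0, z^k = 0.0218, u^k = 0.6532
Step 1: x-update.
Minimize 3*x^2 - 7*x + (2.0/2)*(x - 0.0218 + 0.6532)^2
FOC: (2*3 + 2.0)*x = 7 + 2.0*(0.0218 - 0.6532)
x^{k+1} = 0.7172
Step 2: z-update.
Minimize 8*z^2 - 2*z + (2.0/2)*(0.7172 - z + 0.6532)^2
FOC: (2*8 + 2.0)*z = 2 + 2.0*(0.7172 + 0.6532)
z^{k+1} = 0.2634
Step 3: u-update.
u^{k+1} = 0.6532 + 0.7172 - 0.2634 = 1.107
Step 4: Primal residual = |0.7172 - 0.2634| = 0.4538


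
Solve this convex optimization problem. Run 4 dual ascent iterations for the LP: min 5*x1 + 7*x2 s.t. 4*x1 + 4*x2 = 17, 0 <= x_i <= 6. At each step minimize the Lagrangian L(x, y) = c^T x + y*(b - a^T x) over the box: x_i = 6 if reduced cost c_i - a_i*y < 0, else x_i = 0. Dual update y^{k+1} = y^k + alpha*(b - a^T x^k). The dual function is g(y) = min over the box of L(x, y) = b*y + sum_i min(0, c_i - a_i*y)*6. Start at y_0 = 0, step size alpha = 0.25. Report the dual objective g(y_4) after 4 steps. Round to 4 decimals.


Dual ascent for LP: min 5*x1 + 7*x2, 4*x1 + 4*x2 = 17, 0 <= x_i <= 6
Step 1: y^k = 0.0, reduced costs: (5.0, 7.0)
  x^k = (0.0, 0.0), subgradient = b - a^T x = 17.0
  y^{k+1} = 0.0 + 0.25*17.0 = 4.25
Step 2: y^k = 4.25, reduced costs: (-12.0, -10.0)
  x^k = (6.0, 6.0), subgradient = b - a^T x = -31.0
  y^{k+1} = 4.25 + 0.25*-31.0 = -3.5
Step 3: y^k = -3.5, reduced costs: (19.0, 21.0)
  x^k = (0.0, 0.0), subgradient = b - a^T x = 17.0
  y^{k+1} = -3.5 + 0.25*17.0 = 0.75
Step 4: y^k = 0.75, reduced costs: (2.0, 4.0)
  x^k = (0.0, 0.0), subgradient = b - a^T x = 17.0
  y^{k+1} = 0.75 + 0.25*17.0 = 5.0
Dual objective at y_4 = 5.0: reduced costs (-15.0, -13.0), box minimizer x = (6.0, 6.0)
g(y_4) = b*y + (c1 - a1*y)*x1 + (c2 - a2*y)*x2 = 17*5.0 + (-15.0)*6.0 + (-13.0)*6.0 = 85.0 - 90.0 - 78.0 = -83.0


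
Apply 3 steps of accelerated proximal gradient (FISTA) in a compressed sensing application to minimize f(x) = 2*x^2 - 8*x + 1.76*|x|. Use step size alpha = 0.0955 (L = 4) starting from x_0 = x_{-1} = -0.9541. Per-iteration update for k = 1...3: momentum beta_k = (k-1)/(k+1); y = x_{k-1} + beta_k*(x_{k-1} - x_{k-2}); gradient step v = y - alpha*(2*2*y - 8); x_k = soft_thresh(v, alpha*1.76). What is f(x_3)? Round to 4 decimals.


FISTA on f(x) = 2*x^2 - 8*x + 1.76*|x|
L = 4, alpha = 0.0955
Iteration 1: beta = 0.0, y = -0.9541 + 0.0*(-0.9541 + 0.9541) = -0.9541
  grad(y) = -11.8164, v = y - alpha*grad = 0.1744
  prox(v) = soft_thresh(0.1744, 0.1681) = 0.0063
Iteration 2: beta = 0.3333, y = 0.0063 + 0.3333*(0.0063 + 0.9541) = 0.3264
  grad(y) = -6.6943, v = y - alpha*grad = 0.9657
  prox(v) = soft_thresh(0.9657, 0.1681) = 0.7976
Iteration 3: beta = 0.5, y = 0.7976 + 0.5*(0.7976 - 0.0063) = 1.1933
  grad(y) = -3.2267, v = y - alpha*grad = 1.5015
  prox(v) = soft_thresh(1.5015, 0.1681) = 1.3334
f(x_3) = 2*1.3334^2 - 8*1.3334 + 1.76*|1.3334| = -4.7645


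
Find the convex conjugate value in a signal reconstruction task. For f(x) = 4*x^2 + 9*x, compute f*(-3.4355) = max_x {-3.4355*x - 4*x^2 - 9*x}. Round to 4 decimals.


f*(y) = sup_x {y*x - a*x^2 - b*x} = sup_x {(y-b)*x - a*x^2}
FOC: (y - b) - 2a*x = 0 => x* = (y - b)/(2a)
x* = (-3.4355 - 9)/(2*4) = -1.5544
f*(-3.4355) = (y-b)^2/(4a) = (-3.4355 - 9)^2/(4*4)
= 154.6417/16 = 9.6651


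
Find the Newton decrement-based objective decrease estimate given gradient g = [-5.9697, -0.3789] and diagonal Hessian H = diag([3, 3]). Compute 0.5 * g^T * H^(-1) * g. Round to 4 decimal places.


Step 1: H is diagonal, so H^(-1) * g = [-1.9899, -0.1263].
Step 2: g^T H^(-1) g = sum_i g_i^2 / H_ii
  = (-5.9697)^2/3 + (-0.3789)^2/3
  = 11.8791 + 0.0479 = 11.927
Step 3: Objective decrease = 0.5 * g^T H^(-1) g = 5.9635


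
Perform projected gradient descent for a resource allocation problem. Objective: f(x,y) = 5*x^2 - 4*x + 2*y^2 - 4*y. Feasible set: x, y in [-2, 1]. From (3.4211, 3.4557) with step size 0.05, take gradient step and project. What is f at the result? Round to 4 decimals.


Step 1: Compute gradient at (3.4211, 3.4557).
grad_x = 2*5*3.4211 - 4 = 30.211
grad_y = 2*2*3.4557 - 4 = 9.8228
Step 2: Gradient step.
x_raw = 3.4211 - 0.05*30.211 = 1.9106
y_raw = 3.4557 - 0.05*9.8228 = 2.9646
Step 3: Project onto [-2, 1].
x_proj = clip(1.9106) = 1.0
y_proj = clip(2.9646) = 1.0
Step 4: Evaluate f.
f(1.0, 1.0) = -1.0


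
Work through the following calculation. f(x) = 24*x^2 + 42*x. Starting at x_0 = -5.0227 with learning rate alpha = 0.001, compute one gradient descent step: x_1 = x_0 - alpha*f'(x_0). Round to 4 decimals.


We compute the gradient at x_0 and apply the update.
f'(x) = 48*x + 42
f'(-5.0227) = 48*-5.0227 + 42 = -199.0896
x_1 = -5.0227 - 0.001*-199.0896 = -4.8236


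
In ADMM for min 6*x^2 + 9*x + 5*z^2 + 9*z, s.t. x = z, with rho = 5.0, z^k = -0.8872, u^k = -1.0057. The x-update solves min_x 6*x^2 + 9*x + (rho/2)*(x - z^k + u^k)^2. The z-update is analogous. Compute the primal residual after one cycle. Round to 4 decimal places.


ADMM iteration with rho = 5.0, z^k = -0.8872, u^k = -1.0057
Step 1: x-update.
Minimize 6*x^2 + 9*x + (5.0/2)*(x + 0.8872 - 1.0057)^2
FOC: (2*6 + 5.0)*x = -9 + 5.0*(-0.8872 + 1.0057)
x^{k+1} = -0.4946
Step 2: z-update.
Minimize 5*z^2 + 9*z + (5.0/2)*(-0.4946 - z - 1.0057)^2
FOC: (2*5 + 5.0)*z = -9 + 5.0*(-0.4946 - 1.0057)
z^{k+1} = -1.1001
Step 3: u-update.
u^{k+1} = -1.0057 - 0.4946 + 1.1001 = -0.4002
Step 4: Primal residual = |-0.4946 + 1.1001| = 0.6055


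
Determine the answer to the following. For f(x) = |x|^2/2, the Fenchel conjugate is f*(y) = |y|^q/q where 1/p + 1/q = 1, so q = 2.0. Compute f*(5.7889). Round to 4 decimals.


The conjugate exponent q satisfies 1/p + 1/q = 1.
p = 2, so q = 2/(2 - 1) = 2.0
|y|^q = 5.7889^2.0 = 33.5114
f*(5.7889) = 33.5114 / 2.0 = 16.7557


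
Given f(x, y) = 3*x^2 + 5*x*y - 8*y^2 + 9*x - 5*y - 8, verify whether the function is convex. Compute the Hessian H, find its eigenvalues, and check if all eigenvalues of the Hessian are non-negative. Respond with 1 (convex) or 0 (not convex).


The Hessian of f(x,y) = 3*x^2 + 5*x*y - 8*y^2 + 9*x - 5*y - 8 is:
H = [[6, 5], [5, -16]]
Trace = 6 - 16 = -10
Determinant = 6*-16 - (5)^2 = -121
Discriminant = (-10)^2 - 4*-121 = 584.0
Eigenvalues: lambda_1 = -17.083, lambda_2 = 7.083
The function is not convex.

0


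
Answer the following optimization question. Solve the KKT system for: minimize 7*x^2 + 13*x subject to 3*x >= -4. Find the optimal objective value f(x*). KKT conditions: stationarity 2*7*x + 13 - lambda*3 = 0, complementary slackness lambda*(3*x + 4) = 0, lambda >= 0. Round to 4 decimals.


Step 1: Try lambda = 0 (constraint inactive).
Stationarity: 2*7*x + 13 = 0
x* = -13/(2*7) = -13/14 = -0.9286 (rounded; the exact value -13/14 is used below)
Check constraint: 3*-0.9286 = -2.7858 >= -4 -- satisfied.
Step 2: Compute optimal value.
f(x*) = 7*(-13/14)^2 + 13*(-13/14) = -6.0357


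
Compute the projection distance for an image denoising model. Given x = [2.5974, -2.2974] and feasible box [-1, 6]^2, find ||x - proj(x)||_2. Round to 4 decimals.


Project each component onto [-1, 6].
clip(2.5974) = 2.5974, clip(-2.2974) = -1.0
Projection = [2.5974, -1.0]
Squared diffs: [0.0, 1.6832]
Distance = sqrt(1.6832) = 1.2974


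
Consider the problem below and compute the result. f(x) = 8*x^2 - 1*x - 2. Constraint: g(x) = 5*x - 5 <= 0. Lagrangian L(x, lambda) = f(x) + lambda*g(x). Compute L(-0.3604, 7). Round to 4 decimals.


Step 1: Evaluate f(x).
f(-0.3604) = 8*(-0.3604)^2 - 1*(-0.3604) - 2 = -0.6005
Step 2: Evaluate g(x).
g(-0.3604) = 5*-0.3604 - 5 = -6.802
Step 3: Compute Lagrangian.
L = -0.6005 + 7*-6.802 = -48.2145


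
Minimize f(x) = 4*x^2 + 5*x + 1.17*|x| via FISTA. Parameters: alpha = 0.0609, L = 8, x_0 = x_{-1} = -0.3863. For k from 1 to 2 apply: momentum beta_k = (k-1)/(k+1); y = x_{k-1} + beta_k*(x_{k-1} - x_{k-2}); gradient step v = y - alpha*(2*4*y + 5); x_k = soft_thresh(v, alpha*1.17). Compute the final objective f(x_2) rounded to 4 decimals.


FISTA on f(x) = 4*x^2 + 5*x + 1.17*|x|
L = 8, alpha = 0.0609
Iteration 1: beta = 0.0, y = -0.3863 + 0.0*(-0.3863 + 0.3863) = -0.3863
  grad(y) = 1.9096, v = y - alpha*grad = -0.5026
  prox(v) = soft_thresh(-0.5026, 0.0713) = -0.4313
Iteration 2: beta = 0.3333, y = -0.4313 + 0.3333*(-0.4313 + 0.3863) = -0.4464
  grad(y) = 1.4292, v = y - alpha*grad = -0.5334
  prox(v) = soft_thresh(-0.5334, 0.0713) = -0.4621
f(x_2) = 4*(-0.4621)^2 + 5*(-0.4621) + 1.17*|-0.4621| = -0.9157


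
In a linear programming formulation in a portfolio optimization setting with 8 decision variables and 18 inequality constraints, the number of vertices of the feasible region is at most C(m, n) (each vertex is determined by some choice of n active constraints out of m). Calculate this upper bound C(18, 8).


Each vertex corresponds to some choice of n active constraints out of m, so the number of vertices is at most C(m, n) = m! / (n!(m-n)!).
m = 18, n = 8
Numerator: 18 * 17 * 16 * 15 * 14 * 13 * 12 * 11
Denominator: 8! = 40320
C(18, 8) = 43758


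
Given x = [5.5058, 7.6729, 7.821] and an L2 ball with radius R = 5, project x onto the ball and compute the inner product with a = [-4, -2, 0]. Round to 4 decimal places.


Step 1: Compute ||x|| (intermediates to 6 decimals).
||x|| = sqrt(5.5058^2 + 7.6729^2 + 7.821^2) = 12.261944
Step 2: Project.
Since ||x|| > R, scale = R/||x|| = 5/12.261944 = 0.407766, proj(x) = scale * x
proj(x) = [2.245078, 3.128748, 3.189138]
Step 3: Dot product.
a^T * proj(x) = -4*2.245078 - 2*3.128748 + 0*3.189138 = -15.2378


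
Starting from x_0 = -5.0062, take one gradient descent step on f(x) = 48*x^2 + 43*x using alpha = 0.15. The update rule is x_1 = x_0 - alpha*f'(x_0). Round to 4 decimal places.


We compute the gradient at x_0 and apply the update.
f'(x) = 96*x + 43
f'(-5.0062) = 96*-5.0062 + 43 = -437.5952
x_1 = -5.0062 - 0.15*-437.5952 = 60.6331


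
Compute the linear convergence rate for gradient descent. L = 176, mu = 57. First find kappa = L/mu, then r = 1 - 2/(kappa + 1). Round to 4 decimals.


Step 1: Compute the condition number.
kappa = L/mu = 176/57 = 3.0877
Step 2: Compute the convergence rate.
r = 1 - 2/(kappa + 1) = 1 - 2*mu/(L + mu) = (L - mu)/(L + mu) = 119/233 = 0.5107


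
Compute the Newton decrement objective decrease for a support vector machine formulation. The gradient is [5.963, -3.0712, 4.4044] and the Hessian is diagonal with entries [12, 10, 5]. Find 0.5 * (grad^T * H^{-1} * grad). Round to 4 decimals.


Step 1: H is diagonal, so H^(-1) * g = [0.4969, -0.3071, 0.8809].
Step 2: g^T H^(-1) g = sum_i g_i^2 / H_ii
  = (5.963)^2/12 + (-3.0712)^2/10 + (4.4044)^2/5
  = 2.9631 + 0.9432 + 3.8797 = 7.7861
Step 3: Objective decrease = 0.5 * g^T H^(-1) g = 3.893


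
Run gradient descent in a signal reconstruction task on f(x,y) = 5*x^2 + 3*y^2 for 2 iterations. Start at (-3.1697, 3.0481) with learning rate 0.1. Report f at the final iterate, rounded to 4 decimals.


Gradient descent on f(x,y) = 5*x^2 + 3*y^2.
Starting point: (-3.1697, 3.0481), alpha = 0.1
Step 1: grad_x = 2*5*-3.1697 = -31.697, grad_y = 2*3*3.0481 = 18.2886
  x_1 = -3.1697 - 0.1*-31.697 = 0.0
  y_1 = 3.0481 - 0.1*18.2886 = 1.2192
Step 2: grad_x = 2*5*0.0 = 0.0, grad_y = 2*3*1.2192 = 7.3154
  x_2 = 0.0 - 0.1*0.0 = 0.0
  y_2 = 1.2192 - 0.1*7.3154 = 0.4877
f(0.0, 0.4877) = 5*0.0^2 + 3*0.4877^2 = 0.7135


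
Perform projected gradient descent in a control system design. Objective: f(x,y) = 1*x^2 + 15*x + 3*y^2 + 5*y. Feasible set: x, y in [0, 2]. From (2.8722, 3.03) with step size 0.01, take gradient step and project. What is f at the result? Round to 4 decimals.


Step 1: Compute gradient at (2.8722, 3.03).
grad_x = 2*1*2.8722 + 15 = 20.7444
grad_y = 2*3*3.03 + 5 = 23.18
Step 2: Gradient step.
x_raw = 2.8722 - 0.01*20.7444 = 2.6648
y_raw = 3.03 - 0.01*23.18 = 2.7982
Step 3: Project onto [0, 2].
x_proj = clip(2.6648) = 2.0
y_proj = clip(2.7982) = 2.0
Step 4: Evaluate f.
f(2.0, 2.0) = 56.0


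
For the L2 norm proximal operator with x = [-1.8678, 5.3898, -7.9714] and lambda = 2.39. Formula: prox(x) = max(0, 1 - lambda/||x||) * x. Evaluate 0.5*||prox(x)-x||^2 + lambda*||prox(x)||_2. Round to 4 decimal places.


Step 1: Compute ||x||.
||x|| = 9.8021
Step 2: Compute scaling factor.
scale = max(0, 1 - 2.39/9.8021) = 0.7562
Step 3: prox(x) = [-1.4124, 4.0756, -6.0278]
||prox(x)|| = 7.4121
Step 4: Proximal objective.
0.5*||prox-x||^2 = 2.8561
lambda*||prox|| = 17.7149
Total = 20.5711


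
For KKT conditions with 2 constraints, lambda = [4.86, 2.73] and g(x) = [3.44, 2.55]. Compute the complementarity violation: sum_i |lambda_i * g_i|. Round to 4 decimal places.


KKT complementary slackness check:
lambda_1 * g_1 = 4.86 * 3.44 = 16.7184
lambda_2 * g_2 = 2.73 * 2.55 = 6.9615
Total violation = 16.7184 + 6.9615 = 23.6799


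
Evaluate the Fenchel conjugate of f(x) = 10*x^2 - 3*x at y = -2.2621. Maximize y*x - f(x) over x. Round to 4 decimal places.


f*(y) = sup_x {y*x - a*x^2 - b*x} = sup_x {(y-b)*x - a*x^2}
FOC: (y - b) - 2a*x = 0 => x* = (y - b)/(2a)
x* = (-2.2621 + 3)/(2*10) = 0.0369
f*(-2.2621) = (y-b)^2/(4a) = (-2.2621 + 3)^2/(4*10)
= 0.5445/40 = 0.0136


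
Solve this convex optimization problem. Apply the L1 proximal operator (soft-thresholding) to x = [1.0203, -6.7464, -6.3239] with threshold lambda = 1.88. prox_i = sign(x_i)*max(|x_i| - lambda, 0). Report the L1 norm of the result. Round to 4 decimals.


Soft-thresholding with lambda = 1.88:
prox(1.0203) = sign(1.0203)*max(|1.0203| - 1.88, 0) = 0.0
prox(-6.7464) = sign(-6.7464)*max(|-6.7464| - 1.88, 0) = -4.8664
prox(-6.3239) = sign(-6.3239)*max(|-6.3239| - 1.88, 0) = -4.4439
prox(x) = [0.0, -4.8664, -4.4439]
||prox(x)||_1 = 0.0 + 4.8664 + 4.4439 = 9.3103


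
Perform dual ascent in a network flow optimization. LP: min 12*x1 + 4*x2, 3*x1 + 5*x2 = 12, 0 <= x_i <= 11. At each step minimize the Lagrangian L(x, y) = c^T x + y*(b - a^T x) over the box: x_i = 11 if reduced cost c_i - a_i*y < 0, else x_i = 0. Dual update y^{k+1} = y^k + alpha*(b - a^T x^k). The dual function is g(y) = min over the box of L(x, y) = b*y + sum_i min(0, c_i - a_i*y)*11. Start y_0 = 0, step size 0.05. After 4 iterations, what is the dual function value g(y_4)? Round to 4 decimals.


Dual ascent for LP: min 12*x1 + 4*x2, 3*x1 + 5*x2 = 12, 0 <= x_i <= 11
Step 1: y^k = 0.0, reduced costs: (12.0, 4.0)
  x^k = (0.0, 0.0), subgradient = b - a^T x = 12.0
  y^{k+1} = 0.0 + 0.05*12.0 = 0.6
Step 2: y^k = 0.6, reduced costs: (10.2, 1.0)
  x^k = (0.0, 0.0), subgradient = b - a^T x = 12.0
  y^{k+1} = 0.6 + 0.05*12.0 = 1.2
Step 3: y^k = 1.2, reduced costs: (8.4, -2.0)
  x^k = (0.0, 11.0), subgradient = b - a^T x = -43.0
  y^{k+1} = 1.2 + 0.05*-43.0 = -0.95
Step 4: y^k = -0.95, reduced costs: (14.85, 8.75)
  x^k = (0.0, 0.0), subgradient = b - a^T x = 12.0
  y^{k+1} = -0.95 + 0.05*12.0 = -0.35
Dual objective at y_4 = -0.35: reduced costs (13.05, 5.75), box minimizer x = (0.0, 0.0)
g(y_4) = b*y + (c1 - a1*y)*x1 + (c2 - a2*y)*x2 = 12*(-0.35) + 13.05*0.0 + 5.75*0.0 = -4.2 + 0.0 + 0.0 = -4.2


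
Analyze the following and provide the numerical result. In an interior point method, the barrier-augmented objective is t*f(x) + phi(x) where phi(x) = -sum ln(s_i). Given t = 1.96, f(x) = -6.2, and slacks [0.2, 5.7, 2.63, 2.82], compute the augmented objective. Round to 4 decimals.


Step 1: Compute log-barrier.
ln values: [-1.6094, 1.7405, 0.967, 1.0367]
phi = -(-1.6094 + 1.7405 + 0.967 + 1.0367) = -2.1347
Step 2: Compute augmented objective.
t*f(x) = 1.96*-6.2 = -12.152
Total = -12.152 - 2.1347 = -14.2867


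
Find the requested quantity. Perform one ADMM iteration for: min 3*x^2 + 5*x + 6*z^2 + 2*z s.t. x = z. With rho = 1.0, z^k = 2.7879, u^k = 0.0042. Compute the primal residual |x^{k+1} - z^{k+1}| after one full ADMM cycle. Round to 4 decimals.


ADMM iteration with rho = 1.0, z^k = 2.7879, u^k = 0.0042
Step 1: x-update.
Minimize 3*x^2 + 5*x + (1.0/2)*(x - 2.7879 + 0.0042)^2
FOC: (2*3 + 1.0)*x = -5 + 1.0*(2.7879 - 0.0042)
x^{k+1} = -0.3166
Step 2: z-update.
Minimize 6*z^2 + 2*z + (1.0/2)*(-0.3166 - z + 0.0042)^2
FOC: (2*6 + 1.0)*z = -2 + 1.0*(-0.3166 + 0.0042)
z^{k+1} = -0.1779
Step 3: u-update.
u^{k+1} = 0.0042 - 0.3166 + 0.1779 = -0.1345
Step 4: Primal residual = |-0.3166 + 0.1779| = 0.1387


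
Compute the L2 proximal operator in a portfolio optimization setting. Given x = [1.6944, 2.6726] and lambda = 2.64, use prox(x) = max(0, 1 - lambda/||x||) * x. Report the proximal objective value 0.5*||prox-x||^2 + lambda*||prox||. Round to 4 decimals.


Step 1: Compute ||x||.
||x|| = 3.1645
Step 2: Compute scaling factor.
scale = max(0, 1 - 2.64/3.1645) = 0.1657
Step 3: prox(x) = [0.2808, 0.4429]
||prox(x)|| = 0.5245
Step 4: Proximal objective.
0.5*||prox-x||^2 = 3.4848
lambda*||prox|| = 1.3847
Total = 4.8694


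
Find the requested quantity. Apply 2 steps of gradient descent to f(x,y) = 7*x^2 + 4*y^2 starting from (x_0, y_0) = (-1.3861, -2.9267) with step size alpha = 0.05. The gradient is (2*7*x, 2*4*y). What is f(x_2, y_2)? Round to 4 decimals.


Gradient descent on f(x,y) = 7*x^2 + 4*y^2.
Starting point: (-1.3861, -2.9267), alpha = 0.05
Step 1: grad_x = 2*7*-1.3861 = -19.4054, grad_y = 2*4*-2.9267 = -23.4136
  x_1 = -1.3861 - 0.05*-19.4054 = -0.4158
  y_1 = -2.9267 - 0.05*-23.4136 = -1.756
Step 2: grad_x = 2*7*-0.4158 = -5.8216, grad_y = 2*4*-1.756 = -14.0482
  x_2 = -0.4158 - 0.05*-5.8216 = -0.1247
  y_2 = -1.756 - 0.05*-14.0482 = -1.0536
f(-0.1247, -1.0536) = 7*(-0.1247)^2 + 4*(-1.0536)^2 = 4.5493


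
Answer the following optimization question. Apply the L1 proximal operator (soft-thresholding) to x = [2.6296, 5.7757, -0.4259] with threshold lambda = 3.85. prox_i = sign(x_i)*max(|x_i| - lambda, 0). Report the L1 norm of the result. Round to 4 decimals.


Soft-thresholding with lambda = 3.85:
prox(2.6296) = sign(2.6296)*max(|2.6296| - 3.85, 0) = 0.0
prox(5.7757) = sign(5.7757)*max(|5.7757| - 3.85, 0) = 1.9257
prox(-0.4259) = sign(-0.4259)*max(|-0.4259| - 3.85, 0) = 0.0
prox(x) = [0.0, 1.9257, 0.0]
||prox(x)||_1 = 0.0 + 1.9257 + 0.0 = 1.9257


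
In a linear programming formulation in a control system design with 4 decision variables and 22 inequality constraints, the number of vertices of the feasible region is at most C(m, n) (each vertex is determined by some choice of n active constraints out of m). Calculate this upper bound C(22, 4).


Each vertex corresponds to some choice of n active constraints out of m, so the number of vertices is at most C(m, n) = m! / (n!(m-n)!).
m = 22, n = 4
Numerator: 22 * 21 * 20 * 19
Denominator: 4! = 24
C(22, 4) = 7315


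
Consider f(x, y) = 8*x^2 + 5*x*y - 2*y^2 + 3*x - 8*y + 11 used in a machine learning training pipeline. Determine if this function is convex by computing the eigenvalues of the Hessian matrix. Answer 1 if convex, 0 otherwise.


The Hessian of f(x,y) = 8*x^2 + 5*x*y - 2*y^2 + 3*x - 8*y + 11 is:
H = [[16, 5], [5, -4]]
Trace = 16 - 4 = 12
Determinant = 16*-4 - (5)^2 = -89
Discriminant = (12)^2 - 4*-89 = 500.0
Eigenvalues: lambda_1 = -5.1803, lambda_2 = 17.1803
The function is not convex.

0


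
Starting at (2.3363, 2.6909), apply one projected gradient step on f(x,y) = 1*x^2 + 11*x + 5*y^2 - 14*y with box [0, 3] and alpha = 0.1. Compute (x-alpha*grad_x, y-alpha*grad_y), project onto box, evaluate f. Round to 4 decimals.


Step 1: Compute gradient at (2.3363, 2.6909).
grad_x = 2*1*2.3363 + 11 = 15.6726
grad_y = 2*5*2.6909 - 14 = 12.909
Step 2: Gradient step.
x_raw = 2.3363 - 0.1*15.6726 = 0.769
y_raw = 2.6909 - 0.1*12.909 = 1.4
Step 3: Project onto [0, 3].
x_proj = clip(0.769) = 0.769
y_proj = clip(1.4) = 1.4
Step 4: Evaluate f.
f(0.769, 1.4) = -0.7491


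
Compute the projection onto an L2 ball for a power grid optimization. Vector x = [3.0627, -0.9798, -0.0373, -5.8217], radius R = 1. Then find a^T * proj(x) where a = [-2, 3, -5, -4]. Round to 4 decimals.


Step 1: Compute ||x|| (intermediates to 6 decimals).
||x|| = sqrt(3.0627^2 + (-0.9798)^2 + (-0.0373)^2 + (-5.8217)^2) = 6.650844
Step 2: Project.
Since ||x|| > R, scale = R/||x|| = 1/6.650844 = 0.150357, proj(x) = scale * x
proj(x) = [0.460498, -0.14732, -0.005608, -0.875333]
Step 3: Dot product.
a^T * proj(x) = -2*0.460498 + 3*(-0.14732) - 5*(-0.005608) - 4*(-0.875333) = 2.1664


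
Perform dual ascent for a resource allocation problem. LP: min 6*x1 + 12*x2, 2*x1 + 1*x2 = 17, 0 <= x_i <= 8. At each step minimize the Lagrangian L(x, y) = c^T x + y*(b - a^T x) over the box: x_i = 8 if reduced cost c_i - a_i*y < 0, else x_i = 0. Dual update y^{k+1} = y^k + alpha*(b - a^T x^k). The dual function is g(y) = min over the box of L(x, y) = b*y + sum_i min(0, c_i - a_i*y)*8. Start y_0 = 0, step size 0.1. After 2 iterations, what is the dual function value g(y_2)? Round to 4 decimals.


Dual ascent for LP: min 6*x1 + 12*x2, 2*x1 + 1*x2 = 17, 0 <= x_i <= 8
Step 1: y^k = 0.0, reduced costs: (6.0, 12.0)
  x^k = (0.0, 0.0), subgradient = b - a^T x = 17.0
  y^{k+1} = 0.0 + 0.1*17.0 = 1.7
Step 2: y^k = 1.7, reduced costs: (2.6, 10.3)
  x^k = (0.0, 0.0), subgradient = b - a^T x = 17.0
  y^{k+1} = 1.7 + 0.1*17.0 = 3.4
Dual objective at y_2 = 3.4: reduced costs (-0.8, 8.6), box minimizer x = (8.0, 0.0)
g(y_2) = b*y + (c1 - a1*y)*x1 + (c2 - a2*y)*x2 = 17*3.4 + (-0.8)*8.0 + 8.6*0.0 = 57.8 - 6.4 + 0.0 = 51.4


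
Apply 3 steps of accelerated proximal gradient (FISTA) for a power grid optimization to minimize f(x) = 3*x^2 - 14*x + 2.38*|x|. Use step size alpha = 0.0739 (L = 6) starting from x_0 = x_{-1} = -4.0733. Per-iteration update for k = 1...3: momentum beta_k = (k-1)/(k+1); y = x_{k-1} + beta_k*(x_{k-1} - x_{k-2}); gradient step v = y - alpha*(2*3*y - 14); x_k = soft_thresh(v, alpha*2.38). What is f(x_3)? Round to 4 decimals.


FISTA on f(x) = 3*x^2 - 14*x + 2.38*|x|
L = 6, alpha = 0.0739
Iteration 1: beta = 0.0, y = -4.0733 + 0.0*(-4.0733 + 4.0733) = -4.0733
  grad(y) = -38.4398, v = y - alpha*grad = -1.2326
  prox(v) = soft_thresh(-1.2326, 0.1759) = -1.0567
Iteration 2: beta = 0.3333, y = -1.0567 + 0.3333*(-1.0567 + 4.0733) = -0.0512
  grad(y) = -14.3071, v = y - alpha*grad = 1.0061
  prox(v) = soft_thresh(1.0061, 0.1759) = 0.8302
Iteration 3: beta = 0.5, y = 0.8302 + 0.5*(0.8302 + 1.0567) = 1.7737
  grad(y) = -3.3578, v = y - alpha*grad = 2.0218
  prox(v) = soft_thresh(2.0218, 0.1759) = 1.846
f(x_3) = 3*1.846^2 - 14*1.846 + 2.38*|1.846| = -11.2273


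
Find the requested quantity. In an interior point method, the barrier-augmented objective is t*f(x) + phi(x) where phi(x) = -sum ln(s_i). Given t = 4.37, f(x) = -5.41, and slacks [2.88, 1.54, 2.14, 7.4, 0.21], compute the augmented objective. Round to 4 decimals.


Step 1: Compute log-barrier.
ln values: [1.0578, 0.4318, 0.7608, 2.0015, -1.5606]
phi = -(1.0578 + 0.4318 + 0.7608 + 2.0015 - 1.5606) = -2.6912
Step 2: Compute augmented objective.
t*f(x) = 4.37*-5.41 = -23.6417
Total = -23.6417 - 2.6912 = -26.3329
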